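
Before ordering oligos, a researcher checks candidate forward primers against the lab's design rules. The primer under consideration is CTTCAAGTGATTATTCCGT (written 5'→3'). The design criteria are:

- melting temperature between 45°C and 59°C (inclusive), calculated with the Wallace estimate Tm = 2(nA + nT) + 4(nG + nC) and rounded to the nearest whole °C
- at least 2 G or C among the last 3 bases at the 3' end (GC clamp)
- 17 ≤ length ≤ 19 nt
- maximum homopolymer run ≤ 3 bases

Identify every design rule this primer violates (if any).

Meets all criteria.

Base counts: A=4, T=8, G=3, C=4 (length 19).
Tm: Tm = 2·12 + 4·7 = 52°C ✓
GC clamp: 3' end CGT has 2 G/C ✓
length: length 19 ✓
homopolymer run: longest run = 2 ✓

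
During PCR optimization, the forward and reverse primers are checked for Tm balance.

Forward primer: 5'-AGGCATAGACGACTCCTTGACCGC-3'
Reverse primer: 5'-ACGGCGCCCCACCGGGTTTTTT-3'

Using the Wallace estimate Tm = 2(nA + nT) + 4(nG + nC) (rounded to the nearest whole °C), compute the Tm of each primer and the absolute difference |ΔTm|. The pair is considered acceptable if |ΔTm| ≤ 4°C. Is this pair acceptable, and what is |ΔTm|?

Forward: A=6 T=4 G=6 C=8 → Tm = 2·10 + 4·14 = 76°C.
Reverse: A=2 T=6 G=6 C=8 → Tm = 2·8 + 4·14 = 72°C.
|ΔTm| = |76 − 72| = 4°C, ≤ 4°C.

|ΔTm| = 4°C; the pair is acceptable.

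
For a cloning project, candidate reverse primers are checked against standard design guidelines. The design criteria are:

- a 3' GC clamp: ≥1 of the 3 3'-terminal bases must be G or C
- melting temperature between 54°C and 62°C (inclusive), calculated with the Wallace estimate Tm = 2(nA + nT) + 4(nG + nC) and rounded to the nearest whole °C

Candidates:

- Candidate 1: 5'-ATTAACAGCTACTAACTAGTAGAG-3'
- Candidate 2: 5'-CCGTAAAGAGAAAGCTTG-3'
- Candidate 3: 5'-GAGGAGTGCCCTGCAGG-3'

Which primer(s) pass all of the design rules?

Candidate 3 only.

Candidate 1 (24 nt, A=10 T=6 G=4 C=4): 3' end GAG has 2 G/C ✓; Tm = 2·16 + 4·8 = 64°C, outside 54–62°C ✗ — fails.
Candidate 2 (18 nt, A=7 T=3 G=5 C=3): 3' end TTG has 1 G/C ✓; Tm = 2·10 + 4·8 = 52°C, outside 54–62°C ✗ — fails.
Candidate 3 (17 nt, A=3 T=2 G=8 C=4): 3' end AGG has 2 G/C ✓; Tm = 2·5 + 4·12 = 58°C ✓ — passes.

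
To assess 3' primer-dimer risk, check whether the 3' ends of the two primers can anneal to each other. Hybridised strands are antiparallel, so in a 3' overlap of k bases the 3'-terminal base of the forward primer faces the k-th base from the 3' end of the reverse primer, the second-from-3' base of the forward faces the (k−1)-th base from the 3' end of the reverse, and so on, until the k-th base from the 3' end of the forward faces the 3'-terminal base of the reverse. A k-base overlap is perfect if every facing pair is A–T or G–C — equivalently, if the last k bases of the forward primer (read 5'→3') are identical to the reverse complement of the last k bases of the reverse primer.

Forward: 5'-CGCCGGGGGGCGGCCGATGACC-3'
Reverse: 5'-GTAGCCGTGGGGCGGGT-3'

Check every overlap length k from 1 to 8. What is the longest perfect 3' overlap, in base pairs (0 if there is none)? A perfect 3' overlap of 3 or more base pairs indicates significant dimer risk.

Longest perfect overlap: 3 complementary base pairs; significant dimer risk (threshold 3).

Last 8 bases (5'→3') — forward …CGATGACC, reverse …GGGCGGGT.
Reverse complement of the reverse primer's last 8 bases: ACCCGCCC; its first k bases are the reverse complement of the reverse primer's last k bases, so a perfect k-base overlap needs the forward primer's last k bases to equal them.
Comparing (forward last k vs required): k=1: C vs A ✗; k=2: CC vs AC ✗; k=3: ACC vs ACC ✓; k=4: GACC vs ACCC ✗; k=5: TGACC vs ACCCG ✗; k=6: ATGACC vs ACCCGC ✗; k=7: GATGACC vs ACCCGCC ✗; k=8: CGATGACC vs ACCCGCCC ✗.
Only k = 3 is perfect, so the longest perfect 3' overlap is 3.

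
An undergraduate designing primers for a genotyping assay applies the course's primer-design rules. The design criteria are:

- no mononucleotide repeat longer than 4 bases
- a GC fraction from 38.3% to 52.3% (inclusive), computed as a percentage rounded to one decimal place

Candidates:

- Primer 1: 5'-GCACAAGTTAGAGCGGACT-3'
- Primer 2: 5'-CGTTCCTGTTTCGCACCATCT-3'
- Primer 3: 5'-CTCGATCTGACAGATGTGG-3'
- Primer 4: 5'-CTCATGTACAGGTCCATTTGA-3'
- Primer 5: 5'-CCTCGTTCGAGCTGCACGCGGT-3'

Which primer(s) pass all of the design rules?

Primer 4 only.

Primer 1 (19 nt, A=6 T=3 G=6 C=4): longest run = 2 ✓; GC 10/19 = 52.6%, outside 38.3–52.3% ✗ — fails.
Primer 2 (21 nt, A=2 T=8 G=3 C=8): longest run = 3 ✓; GC 11/21 = 52.4%, outside 38.3–52.3% ✗ — fails.
Primer 3 (19 nt, A=4 T=5 G=6 C=4): longest run = 2 ✓; GC 10/19 = 52.6%, outside 38.3–52.3% ✗ — fails.
Primer 4 (21 nt, A=5 T=7 G=4 C=5): longest run = 3 ✓; GC 9/21 = 42.9% ✓ — passes.
Primer 5 (22 nt, A=2 T=5 G=7 C=8): longest run = 2 ✓; GC 15/22 = 68.2%, outside 38.3–52.3% ✗ — fails.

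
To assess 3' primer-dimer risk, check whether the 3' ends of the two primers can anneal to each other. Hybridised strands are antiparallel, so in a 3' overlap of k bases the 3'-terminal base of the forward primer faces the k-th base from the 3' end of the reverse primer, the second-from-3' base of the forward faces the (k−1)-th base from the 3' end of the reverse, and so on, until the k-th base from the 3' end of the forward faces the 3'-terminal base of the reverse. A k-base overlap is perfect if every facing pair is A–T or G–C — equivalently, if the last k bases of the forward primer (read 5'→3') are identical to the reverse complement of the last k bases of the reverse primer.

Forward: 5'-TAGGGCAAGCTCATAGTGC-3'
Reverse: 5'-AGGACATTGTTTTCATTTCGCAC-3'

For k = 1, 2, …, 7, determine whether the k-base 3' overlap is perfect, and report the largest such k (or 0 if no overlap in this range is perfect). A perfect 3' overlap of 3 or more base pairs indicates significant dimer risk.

Last 7 bases (5'→3') — forward …ATAGTGC, reverse …TTCGCAC.
Reverse complement of the reverse primer's last 7 bases: GTGCGAA; its first k bases are the reverse complement of the reverse primer's last k bases, so a perfect k-base overlap needs the forward primer's last k bases to equal them.
Comparing (forward last k vs required): k=1: C vs G ✗; k=2: GC vs GT ✗; k=3: TGC vs GTG ✗; k=4: GTGC vs GTGC ✓; k=5: AGTGC vs GTGCG ✗; k=6: TAGTGC vs GTGCGA ✗; k=7: ATAGTGC vs GTGCGAA ✗.
Only k = 4 is perfect, so the longest perfect 3' overlap is 4.

Longest perfect overlap: 4 complementary base pairs; significant dimer risk (threshold 3).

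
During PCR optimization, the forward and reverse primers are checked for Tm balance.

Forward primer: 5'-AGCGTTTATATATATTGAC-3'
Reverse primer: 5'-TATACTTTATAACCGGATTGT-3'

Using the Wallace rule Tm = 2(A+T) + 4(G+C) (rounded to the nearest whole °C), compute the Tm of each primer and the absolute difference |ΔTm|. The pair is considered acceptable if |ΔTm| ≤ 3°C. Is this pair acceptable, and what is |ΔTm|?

Forward: A=6 T=8 G=3 C=2 → Tm = 2·14 + 4·5 = 48°C.
Reverse: A=6 T=9 G=3 C=3 → Tm = 2·15 + 4·6 = 54°C.
|ΔTm| = |48 − 54| = 6°C, > 3°C.

|ΔTm| = 6°C; the pair is not acceptable.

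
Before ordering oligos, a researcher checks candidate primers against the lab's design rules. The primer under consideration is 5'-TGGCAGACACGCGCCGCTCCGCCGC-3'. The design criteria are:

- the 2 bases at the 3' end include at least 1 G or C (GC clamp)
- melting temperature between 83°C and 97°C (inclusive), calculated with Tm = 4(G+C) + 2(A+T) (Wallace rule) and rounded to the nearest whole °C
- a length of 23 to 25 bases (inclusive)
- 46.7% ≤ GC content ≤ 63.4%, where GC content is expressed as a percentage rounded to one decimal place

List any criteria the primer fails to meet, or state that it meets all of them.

Fails: GC content.

Base counts: A=3, T=2, G=8, C=12 (length 25).
GC clamp: 3' end GC has 2 G/C ✓
Tm: Tm = 2·5 + 4·20 = 90°C ✓
length: length 25 ✓
GC content: GC 20/25 = 80.0%, outside 46.7–63.4% ✗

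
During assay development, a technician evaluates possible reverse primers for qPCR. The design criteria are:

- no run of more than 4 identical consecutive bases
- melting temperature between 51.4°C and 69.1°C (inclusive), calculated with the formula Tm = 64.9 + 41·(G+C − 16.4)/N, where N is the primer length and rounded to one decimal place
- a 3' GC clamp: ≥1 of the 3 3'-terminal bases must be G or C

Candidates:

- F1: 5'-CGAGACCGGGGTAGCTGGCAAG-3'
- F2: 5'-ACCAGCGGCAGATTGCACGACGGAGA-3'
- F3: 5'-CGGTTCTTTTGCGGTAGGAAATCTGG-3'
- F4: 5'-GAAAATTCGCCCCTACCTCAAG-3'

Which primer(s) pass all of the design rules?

F1 (22 nt, A=5 T=2 G=10 C=5): longest run = 4 ✓; Tm = 64.9 + 41·(15 − 16.4)/22 = 62.3°C ✓; 3' end AAG has 1 G/C ✓ — passes.
F2 (26 nt, A=8 T=2 G=9 C=7): longest run = 2 ✓; Tm = 64.9 + 41·(16 − 16.4)/26 = 64.3°C ✓; 3' end AGA has 1 G/C ✓ — passes.
F3 (26 nt, A=4 T=9 G=9 C=4): longest run = 4 ✓; Tm = 64.9 + 41·(13 − 16.4)/26 = 59.5°C ✓; 3' end TGG has 2 G/C ✓ — passes.
F4 (22 nt, A=7 T=4 G=3 C=8): longest run = 4 ✓; Tm = 64.9 + 41·(11 − 16.4)/22 = 54.8°C ✓; 3' end AAG has 1 G/C ✓ — passes.

F1, F2, F3 and F4.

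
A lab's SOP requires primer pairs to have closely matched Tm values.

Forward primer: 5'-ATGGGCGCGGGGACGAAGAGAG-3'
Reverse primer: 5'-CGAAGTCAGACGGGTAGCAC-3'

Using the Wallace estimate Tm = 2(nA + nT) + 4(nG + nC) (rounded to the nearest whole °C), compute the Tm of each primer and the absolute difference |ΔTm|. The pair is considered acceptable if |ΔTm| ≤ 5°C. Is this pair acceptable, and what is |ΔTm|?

Forward: A=6 T=1 G=12 C=3 → Tm = 2·7 + 4·15 = 74°C.
Reverse: A=6 T=2 G=7 C=5 → Tm = 2·8 + 4·12 = 64°C.
|ΔTm| = |74 − 64| = 10°C, > 5°C.

|ΔTm| = 10°C; the pair is not acceptable.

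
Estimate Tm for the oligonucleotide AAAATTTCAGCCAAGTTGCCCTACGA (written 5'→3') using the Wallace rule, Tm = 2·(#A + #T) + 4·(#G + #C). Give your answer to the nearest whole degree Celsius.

74°C

Base counts: A=9, T=6, G=4, C=7 (length 26).
Tm = 2·(9+6) + 4·(4+7) = 2·15 + 4·11 = 30 + 44 = 74°C.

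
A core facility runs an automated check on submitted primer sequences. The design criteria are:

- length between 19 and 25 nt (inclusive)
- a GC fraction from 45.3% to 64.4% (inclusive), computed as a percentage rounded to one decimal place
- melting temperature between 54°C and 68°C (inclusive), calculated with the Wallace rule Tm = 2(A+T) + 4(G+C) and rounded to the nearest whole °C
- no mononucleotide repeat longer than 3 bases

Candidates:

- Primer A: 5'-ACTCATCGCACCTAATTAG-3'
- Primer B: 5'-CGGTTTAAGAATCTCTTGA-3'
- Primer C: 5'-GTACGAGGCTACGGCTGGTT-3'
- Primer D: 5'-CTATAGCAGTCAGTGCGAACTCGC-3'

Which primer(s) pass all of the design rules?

Primer C only.

Primer A (19 nt, A=6 T=5 G=2 C=6): length 19 ✓; GC 8/19 = 42.1%, outside 45.3–64.4% ✗; Tm = 2·11 + 4·8 = 54°C ✓; longest run = 2 ✓ — fails.
Primer B (19 nt, A=5 T=7 G=4 C=3): length 19 ✓; GC 7/19 = 36.8%, outside 45.3–64.4% ✗; Tm = 2·12 + 4·7 = 52°C, outside 54–68°C ✗; longest run = 3 ✓ — fails.
Primer C (20 nt, A=3 T=5 G=8 C=4): length 20 ✓; GC 12/20 = 60.0% ✓; Tm = 2·8 + 4·12 = 64°C ✓; longest run = 2 ✓ — passes.
Primer D (24 nt, A=6 T=5 G=6 C=7): length 24 ✓; GC 13/24 = 54.2% ✓; Tm = 2·11 + 4·13 = 74°C, outside 54–68°C ✗; longest run = 2 ✓ — fails.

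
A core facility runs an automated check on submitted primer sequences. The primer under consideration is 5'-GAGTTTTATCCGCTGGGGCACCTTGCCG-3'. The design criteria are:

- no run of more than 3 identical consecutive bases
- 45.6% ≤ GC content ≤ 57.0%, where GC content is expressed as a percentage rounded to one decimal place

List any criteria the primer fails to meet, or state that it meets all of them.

Fails: homopolymer run, GC content.

Base counts: A=3, T=8, G=9, C=8 (length 28).
homopolymer run: longest run = 4, exceeds 3 ✗
GC content: GC 17/28 = 60.7%, outside 45.6–57.0% ✗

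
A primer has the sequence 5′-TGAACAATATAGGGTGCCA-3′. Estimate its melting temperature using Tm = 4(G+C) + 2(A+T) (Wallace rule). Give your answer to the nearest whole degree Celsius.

54°C

Base counts: A=7, T=4, G=5, C=3 (length 19).
Tm = 2·(7+4) + 4·(5+3) = 2·11 + 4·8 = 22 + 32 = 54°C.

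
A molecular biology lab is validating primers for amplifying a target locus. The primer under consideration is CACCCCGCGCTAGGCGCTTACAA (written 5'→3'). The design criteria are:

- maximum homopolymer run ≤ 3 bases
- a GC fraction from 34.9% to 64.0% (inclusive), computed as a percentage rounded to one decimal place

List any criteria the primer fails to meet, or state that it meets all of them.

Fails: homopolymer run, GC content.

Base counts: A=5, T=3, G=5, C=10 (length 23).
homopolymer run: longest run = 4, exceeds 3 ✗
GC content: GC 15/23 = 65.2%, outside 34.9–64.0% ✗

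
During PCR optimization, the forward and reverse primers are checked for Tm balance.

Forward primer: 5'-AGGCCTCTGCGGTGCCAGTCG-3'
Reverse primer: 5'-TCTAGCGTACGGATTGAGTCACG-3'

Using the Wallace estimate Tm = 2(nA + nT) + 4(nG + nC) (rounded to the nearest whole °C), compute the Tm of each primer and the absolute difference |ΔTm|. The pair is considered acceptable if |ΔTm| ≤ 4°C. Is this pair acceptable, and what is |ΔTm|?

|ΔTm| = 2°C; the pair is acceptable.

Forward: A=2 T=4 G=8 C=7 → Tm = 2·6 + 4·15 = 72°C.
Reverse: A=5 T=6 G=7 C=5 → Tm = 2·11 + 4·12 = 70°C.
|ΔTm| = |72 − 70| = 2°C, ≤ 4°C.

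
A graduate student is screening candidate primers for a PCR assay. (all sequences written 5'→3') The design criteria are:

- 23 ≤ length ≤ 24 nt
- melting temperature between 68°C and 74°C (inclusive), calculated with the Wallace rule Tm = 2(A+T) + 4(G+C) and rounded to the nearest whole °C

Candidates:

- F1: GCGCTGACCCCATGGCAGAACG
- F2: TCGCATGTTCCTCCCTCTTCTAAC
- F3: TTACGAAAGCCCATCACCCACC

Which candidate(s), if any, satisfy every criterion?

F1 (22 nt, A=5 T=2 G=7 C=8): length 22, outside 23–24 ✗; Tm = 2·7 + 4·15 = 74°C ✓ — fails.
F2 (24 nt, A=3 T=9 G=2 C=10): length 24 ✓; Tm = 2·12 + 4·12 = 72°C ✓ — passes.
F3 (22 nt, A=7 T=3 G=2 C=10): length 22, outside 23–24 ✗; Tm = 2·10 + 4·12 = 68°C ✓ — fails.

F2 only.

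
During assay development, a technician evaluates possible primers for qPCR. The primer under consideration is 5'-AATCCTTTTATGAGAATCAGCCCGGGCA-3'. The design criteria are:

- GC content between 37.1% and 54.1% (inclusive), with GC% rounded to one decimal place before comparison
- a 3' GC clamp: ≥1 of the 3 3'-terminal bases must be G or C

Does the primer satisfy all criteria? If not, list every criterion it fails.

Base counts: A=8, T=7, G=6, C=7 (length 28).
GC content: GC 13/28 = 46.4% ✓
GC clamp: 3' end GCA has 2 G/C ✓

Meets all criteria.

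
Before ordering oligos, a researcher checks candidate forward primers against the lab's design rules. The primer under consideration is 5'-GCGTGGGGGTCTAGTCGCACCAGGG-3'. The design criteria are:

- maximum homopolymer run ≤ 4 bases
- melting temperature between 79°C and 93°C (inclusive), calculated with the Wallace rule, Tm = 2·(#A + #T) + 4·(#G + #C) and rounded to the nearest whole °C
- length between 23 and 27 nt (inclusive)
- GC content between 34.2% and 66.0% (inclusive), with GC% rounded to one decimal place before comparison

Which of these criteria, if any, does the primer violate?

Fails: homopolymer run, GC content.

Base counts: A=3, T=4, G=12, C=6 (length 25).
homopolymer run: longest run = 5, exceeds 4 ✗
Tm: Tm = 2·7 + 4·18 = 86°C ✓
length: length 25 ✓
GC content: GC 18/25 = 72.0%, outside 34.2–66.0% ✗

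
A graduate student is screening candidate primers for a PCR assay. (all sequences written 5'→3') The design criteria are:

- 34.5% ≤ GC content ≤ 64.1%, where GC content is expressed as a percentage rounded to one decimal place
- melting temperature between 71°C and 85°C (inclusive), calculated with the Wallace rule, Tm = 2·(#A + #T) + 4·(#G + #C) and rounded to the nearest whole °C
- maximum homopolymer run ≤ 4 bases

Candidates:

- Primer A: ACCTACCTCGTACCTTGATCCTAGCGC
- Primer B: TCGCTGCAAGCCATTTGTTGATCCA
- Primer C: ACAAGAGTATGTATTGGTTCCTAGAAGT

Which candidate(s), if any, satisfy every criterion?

Primer A, Primer B and Primer C.

Primer A (27 nt, A=5 T=7 G=4 C=11): GC 15/27 = 55.6% ✓; Tm = 2·12 + 4·15 = 84°C ✓; longest run = 2 ✓ — passes.
Primer B (25 nt, A=5 T=8 G=5 C=7): GC 12/25 = 48.0% ✓; Tm = 2·13 + 4·12 = 74°C ✓; longest run = 3 ✓ — passes.
Primer C (28 nt, A=9 T=9 G=7 C=3): GC 10/28 = 35.7% ✓; Tm = 2·18 + 4·10 = 76°C ✓; longest run = 2 ✓ — passes.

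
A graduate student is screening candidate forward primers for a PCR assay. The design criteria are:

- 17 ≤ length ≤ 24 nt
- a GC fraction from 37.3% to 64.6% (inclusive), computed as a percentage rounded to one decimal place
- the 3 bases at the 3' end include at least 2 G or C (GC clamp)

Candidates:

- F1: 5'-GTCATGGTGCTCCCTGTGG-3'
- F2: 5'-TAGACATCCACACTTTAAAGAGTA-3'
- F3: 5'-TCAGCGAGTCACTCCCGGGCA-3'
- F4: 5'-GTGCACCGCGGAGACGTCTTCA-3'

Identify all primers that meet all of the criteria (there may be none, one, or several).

F1 only.

F1 (19 nt, A=1 T=6 G=7 C=5): length 19 ✓; GC 12/19 = 63.2% ✓; 3' end TGG has 2 G/C ✓ — passes.
F2 (24 nt, A=10 T=6 G=3 C=5): length 24 ✓; GC 8/24 = 33.3%, outside 37.3–64.6% ✗; 3' end GTA has 1 G/C, need ≥2 ✗ — fails.
F3 (21 nt, A=4 T=3 G=6 C=8): length 21 ✓; GC 14/21 = 66.7%, outside 37.3–64.6% ✗; 3' end GCA has 2 G/C ✓ — fails.
F4 (22 nt, A=4 T=4 G=7 C=7): length 22 ✓; GC 14/22 = 63.6% ✓; 3' end TCA has 1 G/C, need ≥2 ✗ — fails.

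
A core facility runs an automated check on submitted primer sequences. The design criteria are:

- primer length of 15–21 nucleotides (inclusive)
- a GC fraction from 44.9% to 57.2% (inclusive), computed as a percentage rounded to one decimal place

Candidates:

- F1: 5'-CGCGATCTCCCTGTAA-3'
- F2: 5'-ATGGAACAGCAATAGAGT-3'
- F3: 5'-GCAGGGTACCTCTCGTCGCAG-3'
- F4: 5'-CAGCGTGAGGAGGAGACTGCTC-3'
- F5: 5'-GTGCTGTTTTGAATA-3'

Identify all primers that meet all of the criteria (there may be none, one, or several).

F1 (16 nt, A=3 T=4 G=3 C=6): length 16 ✓; GC 9/16 = 56.3% ✓ — passes.
F2 (18 nt, A=8 T=3 G=5 C=2): length 18 ✓; GC 7/18 = 38.9%, outside 44.9–57.2% ✗ — fails.
F3 (21 nt, A=3 T=4 G=7 C=7): length 21 ✓; GC 14/21 = 66.7%, outside 44.9–57.2% ✗ — fails.
F4 (22 nt, A=5 T=3 G=9 C=5): length 22, outside 15–21 ✗; GC 14/22 = 63.6%, outside 44.9–57.2% ✗ — fails.
F5 (15 nt, A=3 T=7 G=4 C=1): length 15 ✓; GC 5/15 = 33.3%, outside 44.9–57.2% ✗ — fails.

F1 only.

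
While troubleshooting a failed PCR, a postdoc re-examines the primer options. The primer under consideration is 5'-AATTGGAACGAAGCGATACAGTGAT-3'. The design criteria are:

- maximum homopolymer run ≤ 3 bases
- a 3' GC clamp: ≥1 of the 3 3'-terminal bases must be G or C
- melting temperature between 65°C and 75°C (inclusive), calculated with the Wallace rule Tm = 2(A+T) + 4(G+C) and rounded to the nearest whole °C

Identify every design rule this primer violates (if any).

Meets all criteria.

Base counts: A=10, T=5, G=7, C=3 (length 25).
homopolymer run: longest run = 2 ✓
GC clamp: 3' end GAT has 1 G/C ✓
Tm: Tm = 2·15 + 4·10 = 70°C ✓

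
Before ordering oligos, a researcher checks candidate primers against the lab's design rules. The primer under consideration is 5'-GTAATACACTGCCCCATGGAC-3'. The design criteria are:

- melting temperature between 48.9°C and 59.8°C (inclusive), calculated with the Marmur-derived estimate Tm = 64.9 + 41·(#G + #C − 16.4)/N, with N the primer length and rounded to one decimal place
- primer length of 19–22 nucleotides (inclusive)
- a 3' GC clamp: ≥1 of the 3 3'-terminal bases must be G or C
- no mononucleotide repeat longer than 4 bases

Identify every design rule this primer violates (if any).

Base counts: A=6, T=4, G=4, C=7 (length 21).
Tm: Tm = 64.9 + 41·(11 − 16.4)/21 = 54.4°C ✓
length: length 21 ✓
GC clamp: 3' end GAC has 2 G/C ✓
homopolymer run: longest run = 4 ✓

Meets all criteria.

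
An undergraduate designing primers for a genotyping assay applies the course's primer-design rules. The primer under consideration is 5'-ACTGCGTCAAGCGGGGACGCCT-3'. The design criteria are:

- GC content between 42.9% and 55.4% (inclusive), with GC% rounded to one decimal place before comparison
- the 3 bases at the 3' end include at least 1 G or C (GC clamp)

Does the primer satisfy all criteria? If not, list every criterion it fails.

Base counts: A=4, T=3, G=8, C=7 (length 22).
GC content: GC 15/22 = 68.2%, outside 42.9–55.4% ✗
GC clamp: 3' end CCT has 2 G/C ✓

Fails: GC content.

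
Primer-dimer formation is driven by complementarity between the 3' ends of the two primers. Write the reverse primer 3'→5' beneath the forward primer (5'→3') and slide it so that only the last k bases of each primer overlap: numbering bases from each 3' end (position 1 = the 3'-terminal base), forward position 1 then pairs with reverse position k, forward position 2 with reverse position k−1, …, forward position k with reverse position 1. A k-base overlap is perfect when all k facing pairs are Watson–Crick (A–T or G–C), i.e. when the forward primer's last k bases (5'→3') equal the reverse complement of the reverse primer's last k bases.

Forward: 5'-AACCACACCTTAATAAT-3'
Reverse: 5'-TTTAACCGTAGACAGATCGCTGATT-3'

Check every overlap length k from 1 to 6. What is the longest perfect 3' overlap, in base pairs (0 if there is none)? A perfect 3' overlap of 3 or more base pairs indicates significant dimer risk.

Last 6 bases (5'→3') — forward …AATAAT, reverse …CTGATT.
Reverse complement of the reverse primer's last 6 bases: AATCAG; its first k bases are the reverse complement of the reverse primer's last k bases, so a perfect k-base overlap needs the forward primer's last k bases to equal them.
Comparing (forward last k vs required): k=1: T vs A ✗; k=2: AT vs AA ✗; k=3: AAT vs AAT ✓; k=4: TAAT vs AATC ✗; k=5: ATAAT vs AATCA ✗; k=6: AATAAT vs AATCAG ✗.
Only k = 3 is perfect, so the longest perfect 3' overlap is 3.

Longest perfect overlap: 3 complementary base pairs; significant dimer risk (threshold 3).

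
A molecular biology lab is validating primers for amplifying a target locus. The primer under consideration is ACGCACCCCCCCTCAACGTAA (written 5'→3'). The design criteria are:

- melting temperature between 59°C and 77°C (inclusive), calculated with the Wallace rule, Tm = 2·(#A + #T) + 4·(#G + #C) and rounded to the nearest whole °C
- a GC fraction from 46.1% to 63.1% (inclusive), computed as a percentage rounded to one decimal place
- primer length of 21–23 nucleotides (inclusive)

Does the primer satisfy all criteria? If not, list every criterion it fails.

Meets all criteria.

Base counts: A=6, T=2, G=2, C=11 (length 21).
Tm: Tm = 2·8 + 4·13 = 68°C ✓
GC content: GC 13/21 = 61.9% ✓
length: length 21 ✓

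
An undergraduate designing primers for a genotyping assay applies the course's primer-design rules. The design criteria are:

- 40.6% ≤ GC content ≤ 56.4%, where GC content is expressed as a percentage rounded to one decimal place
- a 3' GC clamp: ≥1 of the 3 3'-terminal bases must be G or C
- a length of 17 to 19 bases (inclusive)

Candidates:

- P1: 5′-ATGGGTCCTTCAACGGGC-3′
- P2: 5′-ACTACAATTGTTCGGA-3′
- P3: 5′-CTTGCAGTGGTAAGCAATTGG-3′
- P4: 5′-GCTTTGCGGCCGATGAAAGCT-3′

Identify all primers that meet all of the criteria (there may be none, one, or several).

P1 (18 nt, A=3 T=4 G=6 C=5): GC 11/18 = 61.1%, outside 40.6–56.4% ✗; 3' end GGC has 3 G/C ✓; length 18 ✓ — fails.
P2 (16 nt, A=5 T=5 G=3 C=3): GC 6/16 = 37.5%, outside 40.6–56.4% ✗; 3' end GGA has 2 G/C ✓; length 16, outside 17–19 ✗ — fails.
P3 (21 nt, A=5 T=6 G=7 C=3): GC 10/21 = 47.6% ✓; 3' end TGG has 2 G/C ✓; length 21, outside 17–19 ✗ — fails.
P4 (21 nt, A=4 T=5 G=7 C=5): GC 12/21 = 57.1%, outside 40.6–56.4% ✗; 3' end GCT has 2 G/C ✓; length 21, outside 17–19 ✗ — fails.

None of the candidates satisfy all criteria.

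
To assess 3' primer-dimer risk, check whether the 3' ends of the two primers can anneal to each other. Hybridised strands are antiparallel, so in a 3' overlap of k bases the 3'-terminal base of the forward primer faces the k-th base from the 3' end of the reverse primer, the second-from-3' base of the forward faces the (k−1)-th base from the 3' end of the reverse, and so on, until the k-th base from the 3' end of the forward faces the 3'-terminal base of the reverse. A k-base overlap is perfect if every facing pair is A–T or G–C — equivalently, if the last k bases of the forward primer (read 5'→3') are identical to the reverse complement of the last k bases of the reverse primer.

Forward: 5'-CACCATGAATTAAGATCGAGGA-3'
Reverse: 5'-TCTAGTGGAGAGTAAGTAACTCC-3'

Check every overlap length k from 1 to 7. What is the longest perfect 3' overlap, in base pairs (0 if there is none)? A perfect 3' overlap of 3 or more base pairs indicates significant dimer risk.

Longest perfect overlap: 3 complementary base pairs; significant dimer risk (threshold 3).

Last 7 bases (5'→3') — forward …TCGAGGA, reverse …TAACTCC.
Reverse complement of the reverse primer's last 7 bases: GGAGTTA; its first k bases are the reverse complement of the reverse primer's last k bases, so a perfect k-base overlap needs the forward primer's last k bases to equal them.
Comparing (forward last k vs required): k=1: A vs G ✗; k=2: GA vs GG ✗; k=3: GGA vs GGA ✓; k=4: AGGA vs GGAG ✗; k=5: GAGGA vs GGAGT ✗; k=6: CGAGGA vs GGAGTT ✗; k=7: TCGAGGA vs GGAGTTA ✗.
Only k = 3 is perfect, so the longest perfect 3' overlap is 3.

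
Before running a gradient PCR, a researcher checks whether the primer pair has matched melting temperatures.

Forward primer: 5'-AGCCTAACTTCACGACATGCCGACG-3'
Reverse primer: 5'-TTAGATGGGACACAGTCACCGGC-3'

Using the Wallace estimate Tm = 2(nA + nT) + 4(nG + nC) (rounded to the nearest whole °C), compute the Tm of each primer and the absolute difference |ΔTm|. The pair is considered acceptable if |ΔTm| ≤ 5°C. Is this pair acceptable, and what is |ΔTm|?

Forward: A=7 T=4 G=5 C=9 → Tm = 2·11 + 4·14 = 78°C.
Reverse: A=6 T=4 G=7 C=6 → Tm = 2·10 + 4·13 = 72°C.
|ΔTm| = |78 − 72| = 6°C, > 5°C.

|ΔTm| = 6°C; the pair is not acceptable.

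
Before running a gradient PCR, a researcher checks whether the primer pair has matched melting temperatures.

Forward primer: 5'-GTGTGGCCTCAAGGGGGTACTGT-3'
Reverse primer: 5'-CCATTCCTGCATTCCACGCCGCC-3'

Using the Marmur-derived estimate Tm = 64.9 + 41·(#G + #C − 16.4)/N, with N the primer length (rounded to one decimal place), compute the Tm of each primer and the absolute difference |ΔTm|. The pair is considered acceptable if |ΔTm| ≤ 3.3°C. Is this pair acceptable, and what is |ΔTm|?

Forward: G+C = 14, N = 23 → Tm = 64.9 + 41·(14 − 16.4)/23 = 60.6°C.
Reverse: G+C = 15, N = 23 → Tm = 64.9 + 41·(15 − 16.4)/23 = 62.4°C.
|ΔTm| = |60.6 − 62.4| = 1.8°C, ≤ 3.3°C.

|ΔTm| = 1.8°C; the pair is acceptable.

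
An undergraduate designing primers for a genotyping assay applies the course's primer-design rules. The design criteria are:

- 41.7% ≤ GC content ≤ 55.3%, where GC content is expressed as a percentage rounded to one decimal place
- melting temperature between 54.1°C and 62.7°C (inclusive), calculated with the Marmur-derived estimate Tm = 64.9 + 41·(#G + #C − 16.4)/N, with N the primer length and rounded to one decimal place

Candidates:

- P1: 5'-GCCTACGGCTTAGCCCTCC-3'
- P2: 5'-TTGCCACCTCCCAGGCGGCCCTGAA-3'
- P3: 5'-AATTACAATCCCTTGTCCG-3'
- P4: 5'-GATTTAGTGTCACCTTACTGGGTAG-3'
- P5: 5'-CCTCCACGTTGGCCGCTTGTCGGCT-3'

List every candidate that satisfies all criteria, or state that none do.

P1 (19 nt, A=2 T=4 G=4 C=9): GC 13/19 = 68.4%, outside 41.7–55.3% ✗; Tm = 64.9 + 41·(13 − 16.4)/19 = 57.6°C ✓ — fails.
P2 (25 nt, A=4 T=4 G=6 C=11): GC 17/25 = 68.0%, outside 41.7–55.3% ✗; Tm = 64.9 + 41·(17 − 16.4)/25 = 65.9°C, outside 54.1–62.7°C ✗ — fails.
P3 (19 nt, A=5 T=6 G=2 C=6): GC 8/19 = 42.1% ✓; Tm = 64.9 + 41·(8 − 16.4)/19 = 46.8°C, outside 54.1–62.7°C ✗ — fails.
P4 (25 nt, A=5 T=9 G=7 C=4): GC 11/25 = 44.0% ✓; Tm = 64.9 + 41·(11 − 16.4)/25 = 56.0°C ✓ — passes.
P5 (25 nt, A=1 T=7 G=7 C=10): GC 17/25 = 68.0%, outside 41.7–55.3% ✗; Tm = 64.9 + 41·(17 − 16.4)/25 = 65.9°C, outside 54.1–62.7°C ✗ — fails.

P4 only.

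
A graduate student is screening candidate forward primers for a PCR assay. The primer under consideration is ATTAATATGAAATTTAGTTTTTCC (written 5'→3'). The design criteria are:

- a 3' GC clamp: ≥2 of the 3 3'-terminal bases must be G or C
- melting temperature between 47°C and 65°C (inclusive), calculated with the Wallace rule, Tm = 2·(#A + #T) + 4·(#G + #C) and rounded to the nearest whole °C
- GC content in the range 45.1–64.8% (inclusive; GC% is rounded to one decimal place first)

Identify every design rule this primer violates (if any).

Base counts: A=8, T=12, G=2, C=2 (length 24).
GC clamp: 3' end TCC has 2 G/C ✓
Tm: Tm = 2·20 + 4·4 = 56°C ✓
GC content: GC 4/24 = 16.7%, outside 45.1–64.8% ✗

Fails: GC content.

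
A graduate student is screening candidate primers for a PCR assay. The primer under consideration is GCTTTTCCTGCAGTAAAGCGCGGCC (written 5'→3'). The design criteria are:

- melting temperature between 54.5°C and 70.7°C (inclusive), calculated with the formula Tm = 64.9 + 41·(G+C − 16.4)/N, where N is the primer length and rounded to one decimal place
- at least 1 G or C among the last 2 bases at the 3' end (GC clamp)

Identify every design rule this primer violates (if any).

Meets all criteria.

Base counts: A=4, T=6, G=7, C=8 (length 25).
Tm: Tm = 64.9 + 41·(15 − 16.4)/25 = 62.6°C ✓
GC clamp: 3' end CC has 2 G/C ✓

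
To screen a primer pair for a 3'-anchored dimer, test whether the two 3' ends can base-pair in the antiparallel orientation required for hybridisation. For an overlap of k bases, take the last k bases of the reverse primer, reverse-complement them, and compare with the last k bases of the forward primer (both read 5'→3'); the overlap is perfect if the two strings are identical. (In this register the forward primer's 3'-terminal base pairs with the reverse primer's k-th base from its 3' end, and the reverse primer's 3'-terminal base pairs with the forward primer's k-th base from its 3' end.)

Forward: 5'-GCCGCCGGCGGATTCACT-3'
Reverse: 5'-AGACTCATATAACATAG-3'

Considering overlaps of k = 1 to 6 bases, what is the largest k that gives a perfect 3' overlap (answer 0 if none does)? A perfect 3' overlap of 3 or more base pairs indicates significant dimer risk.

Longest perfect overlap: 2 complementary base pairs; below the dimer-risk threshold (threshold 3).

Last 6 bases (5'→3') — forward …TTCACT, reverse …ACATAG.
Reverse complement of the reverse primer's last 6 bases: CTATGT; its first k bases are the reverse complement of the reverse primer's last k bases, so a perfect k-base overlap needs the forward primer's last k bases to equal them.
Comparing (forward last k vs required): k=1: T vs C ✗; k=2: CT vs CT ✓; k=3: ACT vs CTA ✗; k=4: CACT vs CTAT ✗; k=5: TCACT vs CTATG ✗; k=6: TTCACT vs CTATGT ✗.
Only k = 2 is perfect, so the longest perfect 3' overlap is 2.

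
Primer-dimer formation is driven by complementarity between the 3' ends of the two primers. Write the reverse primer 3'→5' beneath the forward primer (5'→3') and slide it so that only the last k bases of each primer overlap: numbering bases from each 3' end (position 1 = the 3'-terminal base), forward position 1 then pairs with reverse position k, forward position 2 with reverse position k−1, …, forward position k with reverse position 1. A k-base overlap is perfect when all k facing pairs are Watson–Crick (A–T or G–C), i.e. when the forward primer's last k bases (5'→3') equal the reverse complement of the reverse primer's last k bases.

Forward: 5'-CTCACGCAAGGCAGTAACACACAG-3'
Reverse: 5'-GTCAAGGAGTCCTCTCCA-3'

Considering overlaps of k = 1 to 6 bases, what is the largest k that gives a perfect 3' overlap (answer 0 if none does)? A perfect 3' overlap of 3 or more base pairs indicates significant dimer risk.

Last 6 bases (5'→3') — forward …ACACAG, reverse …TCTCCA.
Reverse complement of the reverse primer's last 6 bases: TGGAGA; its first k bases are the reverse complement of the reverse primer's last k bases, so a perfect k-base overlap needs the forward primer's last k bases to equal them.
Comparing (forward last k vs required): k=1: G vs T ✗; k=2: AG vs TG ✗; k=3: CAG vs TGG ✗; k=4: ACAG vs TGGA ✗; k=5: CACAG vs TGGAG ✗; k=6: ACACAG vs TGGAGA ✗.
No overlap length from 1 to 6 is perfect, so the longest perfect 3' overlap is 0.

Longest perfect overlap: 0 complementary base pairs; below the dimer-risk threshold (threshold 3).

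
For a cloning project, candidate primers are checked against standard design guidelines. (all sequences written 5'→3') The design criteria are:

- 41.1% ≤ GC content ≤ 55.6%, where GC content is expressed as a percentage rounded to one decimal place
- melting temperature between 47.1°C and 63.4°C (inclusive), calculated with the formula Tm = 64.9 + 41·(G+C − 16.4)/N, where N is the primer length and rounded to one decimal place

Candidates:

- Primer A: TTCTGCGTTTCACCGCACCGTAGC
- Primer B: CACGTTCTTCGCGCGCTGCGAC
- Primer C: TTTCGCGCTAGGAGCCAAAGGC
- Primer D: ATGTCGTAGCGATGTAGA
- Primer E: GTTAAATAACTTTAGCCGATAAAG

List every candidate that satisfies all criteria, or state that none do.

None of the candidates satisfy all criteria.

Primer A (24 nt, A=3 T=7 G=5 C=9): GC 14/24 = 58.3%, outside 41.1–55.6% ✗; Tm = 64.9 + 41·(14 − 16.4)/24 = 60.8°C ✓ — fails.
Primer B (22 nt, A=2 T=5 G=6 C=9): GC 15/22 = 68.2%, outside 41.1–55.6% ✗; Tm = 64.9 + 41·(15 − 16.4)/22 = 62.3°C ✓ — fails.
Primer C (22 nt, A=5 T=4 G=7 C=6): GC 13/22 = 59.1%, outside 41.1–55.6% ✗; Tm = 64.9 + 41·(13 − 16.4)/22 = 58.6°C ✓ — fails.
Primer D (18 nt, A=5 T=5 G=6 C=2): GC 8/18 = 44.4% ✓; Tm = 64.9 + 41·(8 − 16.4)/18 = 45.8°C, outside 47.1–63.4°C ✗ — fails.
Primer E (24 nt, A=10 T=7 G=4 C=3): GC 7/24 = 29.2%, outside 41.1–55.6% ✗; Tm = 64.9 + 41·(7 − 16.4)/24 = 48.8°C ✓ — fails.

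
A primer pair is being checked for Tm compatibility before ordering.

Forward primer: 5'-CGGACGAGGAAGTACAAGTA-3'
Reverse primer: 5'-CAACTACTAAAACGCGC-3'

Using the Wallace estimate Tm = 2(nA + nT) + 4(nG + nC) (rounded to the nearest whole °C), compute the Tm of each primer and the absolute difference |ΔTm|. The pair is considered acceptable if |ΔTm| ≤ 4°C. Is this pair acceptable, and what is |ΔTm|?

Forward: A=8 T=2 G=7 C=3 → Tm = 2·10 + 4·10 = 60°C.
Reverse: A=7 T=2 G=2 C=6 → Tm = 2·9 + 4·8 = 50°C.
|ΔTm| = |60 − 50| = 10°C, > 4°C.

|ΔTm| = 10°C; the pair is not acceptable.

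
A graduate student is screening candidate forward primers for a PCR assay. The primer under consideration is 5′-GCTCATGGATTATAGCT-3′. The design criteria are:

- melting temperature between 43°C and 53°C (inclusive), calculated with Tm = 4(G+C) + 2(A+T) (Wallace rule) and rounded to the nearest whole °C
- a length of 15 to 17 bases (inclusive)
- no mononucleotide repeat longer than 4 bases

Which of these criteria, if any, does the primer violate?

Base counts: A=4, T=6, G=4, C=3 (length 17).
Tm: Tm = 2·10 + 4·7 = 48°C ✓
length: length 17 ✓
homopolymer run: longest run = 2 ✓

Meets all criteria.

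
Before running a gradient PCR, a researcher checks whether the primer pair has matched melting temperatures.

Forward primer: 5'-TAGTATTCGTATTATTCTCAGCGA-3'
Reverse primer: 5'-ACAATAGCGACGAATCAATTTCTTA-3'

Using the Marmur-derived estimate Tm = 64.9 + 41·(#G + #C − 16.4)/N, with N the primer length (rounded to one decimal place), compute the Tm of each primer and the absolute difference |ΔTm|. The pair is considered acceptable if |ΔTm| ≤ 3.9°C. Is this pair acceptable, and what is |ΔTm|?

Forward: G+C = 8, N = 24 → Tm = 64.9 + 41·(8 − 16.4)/24 = 50.6°C.
Reverse: G+C = 8, N = 25 → Tm = 64.9 + 41·(8 − 16.4)/25 = 51.1°C.
|ΔTm| = |50.6 − 51.1| = 0.5°C, ≤ 3.9°C.

|ΔTm| = 0.5°C; the pair is acceptable.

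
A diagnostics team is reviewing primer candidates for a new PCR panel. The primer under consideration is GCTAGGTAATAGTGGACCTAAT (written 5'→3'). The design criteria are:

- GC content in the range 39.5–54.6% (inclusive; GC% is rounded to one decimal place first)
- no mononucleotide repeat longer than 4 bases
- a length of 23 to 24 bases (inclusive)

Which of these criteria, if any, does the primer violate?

Fails: length.

Base counts: A=7, T=6, G=6, C=3 (length 22).
GC content: GC 9/22 = 40.9% ✓
homopolymer run: longest run = 2 ✓
length: length 22, outside 23–24 ✗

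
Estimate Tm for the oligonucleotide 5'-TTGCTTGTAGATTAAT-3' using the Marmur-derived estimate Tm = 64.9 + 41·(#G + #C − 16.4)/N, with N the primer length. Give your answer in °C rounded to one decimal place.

Base counts: A=4, T=8, G=3, C=1; G+C = 4, N = 16.
Tm = 64.9 + 41·(4 − 16.4)/16 = 64.9 + -508.40/16 = 33.1°C.

33.1°C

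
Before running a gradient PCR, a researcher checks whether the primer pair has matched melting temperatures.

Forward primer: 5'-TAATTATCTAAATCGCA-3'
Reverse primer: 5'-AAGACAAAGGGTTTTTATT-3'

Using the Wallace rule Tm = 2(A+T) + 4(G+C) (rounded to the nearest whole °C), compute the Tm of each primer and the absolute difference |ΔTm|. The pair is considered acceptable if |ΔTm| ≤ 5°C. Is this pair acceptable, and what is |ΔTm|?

|ΔTm| = 6°C; the pair is not acceptable.

Forward: A=7 T=6 G=1 C=3 → Tm = 2·13 + 4·4 = 42°C.
Reverse: A=7 T=7 G=4 C=1 → Tm = 2·14 + 4·5 = 48°C.
|ΔTm| = |42 − 48| = 6°C, > 5°C.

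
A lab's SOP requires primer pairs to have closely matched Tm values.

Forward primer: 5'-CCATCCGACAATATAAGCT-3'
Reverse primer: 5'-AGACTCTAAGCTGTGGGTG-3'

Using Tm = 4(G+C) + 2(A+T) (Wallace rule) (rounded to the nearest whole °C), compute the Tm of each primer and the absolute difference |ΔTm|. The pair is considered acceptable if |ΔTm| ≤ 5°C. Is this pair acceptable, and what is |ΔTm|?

Forward: A=7 T=4 G=2 C=6 → Tm = 2·11 + 4·8 = 54°C.
Reverse: A=4 T=5 G=7 C=3 → Tm = 2·9 + 4·10 = 58°C.
|ΔTm| = |54 − 58| = 4°C, ≤ 5°C.

|ΔTm| = 4°C; the pair is acceptable.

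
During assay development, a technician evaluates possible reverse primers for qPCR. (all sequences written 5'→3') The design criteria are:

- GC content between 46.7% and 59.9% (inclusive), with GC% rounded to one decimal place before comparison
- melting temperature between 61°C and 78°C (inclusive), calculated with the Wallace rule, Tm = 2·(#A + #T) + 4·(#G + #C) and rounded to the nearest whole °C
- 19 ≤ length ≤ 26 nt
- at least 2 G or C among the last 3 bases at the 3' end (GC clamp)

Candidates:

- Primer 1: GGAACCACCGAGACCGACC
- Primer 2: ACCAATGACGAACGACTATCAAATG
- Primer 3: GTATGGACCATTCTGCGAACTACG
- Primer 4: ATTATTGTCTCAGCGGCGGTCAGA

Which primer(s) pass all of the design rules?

Primer 1 (19 nt, A=6 T=0 G=5 C=8): GC 13/19 = 68.4%, outside 46.7–59.9% ✗; Tm = 2·6 + 4·13 = 64°C ✓; length 19 ✓; 3' end ACC has 2 G/C ✓ — fails.
Primer 2 (25 nt, A=11 T=4 G=4 C=6): GC 10/25 = 40.0%, outside 46.7–59.9% ✗; Tm = 2·15 + 4·10 = 70°C ✓; length 25 ✓; 3' end ATG has 1 G/C, need ≥2 ✗ — fails.
Primer 3 (24 nt, A=6 T=6 G=6 C=6): GC 12/24 = 50.0% ✓; Tm = 2·12 + 4·12 = 72°C ✓; length 24 ✓; 3' end ACG has 2 G/C ✓ — passes.
Primer 4 (24 nt, A=5 T=7 G=7 C=5): GC 12/24 = 50.0% ✓; Tm = 2·12 + 4·12 = 72°C ✓; length 24 ✓; 3' end AGA has 1 G/C, need ≥2 ✗ — fails.

Primer 3 only.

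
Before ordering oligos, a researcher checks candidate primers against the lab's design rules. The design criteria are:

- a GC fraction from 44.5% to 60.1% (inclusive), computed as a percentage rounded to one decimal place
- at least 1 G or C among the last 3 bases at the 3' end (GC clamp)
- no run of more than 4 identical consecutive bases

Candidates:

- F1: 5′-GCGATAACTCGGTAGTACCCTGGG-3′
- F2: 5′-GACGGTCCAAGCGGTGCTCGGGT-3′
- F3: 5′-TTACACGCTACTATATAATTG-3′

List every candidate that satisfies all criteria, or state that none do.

F1 (24 nt, A=5 T=5 G=8 C=6): GC 14/24 = 58.3% ✓; 3' end GGG has 3 G/C ✓; longest run = 3 ✓ — passes.
F2 (23 nt, A=3 T=4 G=10 C=6): GC 16/23 = 69.6%, outside 44.5–60.1% ✗; 3' end GGT has 2 G/C ✓; longest run = 3 ✓ — fails.
F3 (21 nt, A=7 T=8 G=2 C=4): GC 6/21 = 28.6%, outside 44.5–60.1% ✗; 3' end TTG has 1 G/C ✓; longest run = 2 ✓ — fails.

F1 only.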